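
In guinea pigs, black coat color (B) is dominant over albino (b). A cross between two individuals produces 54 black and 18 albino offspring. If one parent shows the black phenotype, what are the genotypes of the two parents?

Observed offspring: 54 black, 18 albino
The observed ratio simplifies to 3:1. Albino (bb) offspring appear, so each parent must contribute one b allele. The parent stated to show black carries B, so it is Bb. The other parent is then either Bb or bb: Bb × bb would give a 1:1 split, whereas Bb × Bb gives 3:1 — matching the data. So both parents are heterozygous (Bb × Bb).
Parent genotypes: Bb × Bb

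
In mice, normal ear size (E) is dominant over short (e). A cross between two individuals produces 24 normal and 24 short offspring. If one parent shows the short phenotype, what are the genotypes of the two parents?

Observed offspring: 24 normal, 24 short
The observed ratio simplifies to 1:1. One parent shows short, so its genotype must be ee. A 1:1 offspring split requires the other parent to be heterozygous (Ee).
Parent genotypes: ee × Ee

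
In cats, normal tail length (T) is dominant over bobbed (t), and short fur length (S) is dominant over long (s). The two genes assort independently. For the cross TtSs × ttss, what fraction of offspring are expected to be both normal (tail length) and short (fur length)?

Dihybrid cross TtSs × ttss — consider each gene separately:
tail length: Tt × tt → 2 Tt, 2 tt → 2 T_ : 2 tt (out of 4)
fur length: Ss × ss → 2 Ss, 2 ss → 2 S_ : 2 ss (out of 4)
Looking for: normal (T_) and short (S_)
P(normal) = 2/4, P(short) = 2/4
P(both) = 2/4 × 2/4 = 4/16 = 1/4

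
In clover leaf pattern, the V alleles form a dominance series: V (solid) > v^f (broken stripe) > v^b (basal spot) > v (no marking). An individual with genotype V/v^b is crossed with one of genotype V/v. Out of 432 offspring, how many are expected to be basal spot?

Cross: V/v^b × V/v
Allele dominance: V > v^f > v^b > v
Offspring genotypes: 1 V/V, 1 V/v, 1 V/v^b, 1 v^b/v
Phenotype counts: 3 solid, 1 basal spot
basal spot: 1 out of 4 → fraction 1/4
Expected count = 1/4 × 432 = 108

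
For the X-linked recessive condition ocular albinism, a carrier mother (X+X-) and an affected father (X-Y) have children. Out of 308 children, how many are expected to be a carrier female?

Cross: X+X- × X-Y
Offspring: 1 X+X-, 1 X+Y, 1 X-X-, 1 X-Y
Probability of a carrier female: 1/4
Expected count = 1/4 × 308 = 77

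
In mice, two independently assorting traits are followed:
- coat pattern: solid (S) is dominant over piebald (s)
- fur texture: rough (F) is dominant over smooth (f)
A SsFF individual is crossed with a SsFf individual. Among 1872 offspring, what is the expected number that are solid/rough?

Dihybrid cross SsFF × SsFf — consider each gene separately:
coat pattern: Ss × Ss → 1 SS, 2 Ss, 1 ss → 3 S_ : 1 ss (out of 4)
fur texture: FF × Ff → 2 FF, 2 Ff → 4 F_ (out of 4)
Combine (counts out of 4 × 4 = 16): solid/rough (S_F_) = 3×4 = 12; piebald/rough (ssF_) = 1×4 = 4
Phenotype counts (out of 16): 12 solid/rough, 4 piebald/rough
solid/rough: 12 out of 16 → fraction 3/4
Expected count = 3/4 × 1872 = 1404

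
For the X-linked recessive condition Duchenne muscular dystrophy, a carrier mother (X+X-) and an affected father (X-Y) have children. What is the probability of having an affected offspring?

Cross: X+X- × X-Y
Offspring: 1 X+X-, 1 X+Y, 1 X-X-, 1 X-Y
Probability of an affected offspring: 2/4 = 1/2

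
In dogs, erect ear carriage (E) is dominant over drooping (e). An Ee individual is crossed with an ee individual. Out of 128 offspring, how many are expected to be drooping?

Punnett square for Ee × ee:
Offspring genotypes: 2 Ee, 2 ee
erect: 2, drooping: 2
drooping: 2 out of 4 → fraction 1/2
Expected count = 1/2 × 128 = 64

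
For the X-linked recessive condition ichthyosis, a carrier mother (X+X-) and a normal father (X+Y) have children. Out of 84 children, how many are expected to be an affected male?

Cross: X+X- × X+Y
Offspring: 1 X+X+, 1 X+Y, 1 X+X-, 1 X-Y
Probability of an affected male: 1/4
Expected count = 1/4 × 84 = 21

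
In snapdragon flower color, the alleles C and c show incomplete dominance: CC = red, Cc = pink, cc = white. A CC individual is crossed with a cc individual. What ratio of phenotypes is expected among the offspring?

Punnett square for CC × cc:
Offspring genotypes: 4 Cc
Phenotype counts: 4 pink
Ratio: all pink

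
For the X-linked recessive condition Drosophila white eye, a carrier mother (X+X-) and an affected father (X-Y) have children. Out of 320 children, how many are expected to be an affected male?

Cross: X+X- × X-Y
Offspring: 1 X+X-, 1 X+Y, 1 X-X-, 1 X-Y
Probability of an affected male: 1/4
Expected count = 1/4 × 320 = 80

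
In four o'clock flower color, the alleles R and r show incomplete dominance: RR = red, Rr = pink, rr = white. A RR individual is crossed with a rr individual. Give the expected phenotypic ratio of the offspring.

Punnett square for RR × rr:
Offspring genotypes: 4 Rr
Phenotype counts: 4 pink
Ratio: all pink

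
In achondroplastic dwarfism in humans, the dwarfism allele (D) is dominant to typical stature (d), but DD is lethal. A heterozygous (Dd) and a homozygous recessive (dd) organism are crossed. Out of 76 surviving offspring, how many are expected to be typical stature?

Cross: Dd × dd
Punnett square offspring (before lethality): 2 Dd, 2 dd
No DD offspring are produced in this cross.
typical stature: 2 out of 4 → fraction 1/2
Expected count = 1/2 × 76 = 38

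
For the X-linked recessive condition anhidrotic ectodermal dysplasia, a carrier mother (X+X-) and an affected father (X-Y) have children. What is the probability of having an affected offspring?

Cross: X+X- × X-Y
Offspring: 1 X+X-, 1 X+Y, 1 X-X-, 1 X-Y
Probability of an affected offspring: 2/4 = 1/2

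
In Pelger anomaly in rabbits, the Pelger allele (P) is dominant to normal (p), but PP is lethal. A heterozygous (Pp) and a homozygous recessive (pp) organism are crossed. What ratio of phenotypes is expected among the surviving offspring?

Cross: Pp × pp
Punnett square offspring (before lethality): 2 Pp, 2 pp
No PP offspring are produced in this cross.
Ratio: 1 Pelger : 1 normal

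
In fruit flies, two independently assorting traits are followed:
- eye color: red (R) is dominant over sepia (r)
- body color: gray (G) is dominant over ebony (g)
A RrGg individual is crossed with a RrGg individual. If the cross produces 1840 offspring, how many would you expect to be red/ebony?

Dihybrid cross RrGg × RrGg — consider each gene separately:
eye color: Rr × Rr → 1 RR, 2 Rr, 1 rr → 3 R_ : 1 rr (out of 4)
body color: Gg × Gg → 1 GG, 2 Gg, 1 gg → 3 G_ : 1 gg (out of 4)
Combine (counts out of 4 × 4 = 16): red/gray (R_G_) = 3×3 = 9; red/ebony (R_gg) = 3×1 = 3; sepia/gray (rrG_) = 1×3 = 3; sepia/ebony (rrgg) = 1×1 = 1
Phenotype counts (out of 16): 9 red/gray, 3 red/ebony, 3 sepia/gray, 1 sepia/ebony
red/ebony: 3 out of 16 → fraction 3/16
Expected count = 3/16 × 1840 = 345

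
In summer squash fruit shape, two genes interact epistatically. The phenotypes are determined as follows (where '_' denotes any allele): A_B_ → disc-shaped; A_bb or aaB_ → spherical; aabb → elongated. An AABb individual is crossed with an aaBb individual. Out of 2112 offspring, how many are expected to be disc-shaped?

Cross: AABb × aaBb — consider each gene separately:
A gene: AA × aa → 4 Aa → 4 A_ (out of 4)
B gene: Bb × Bb → 1 BB, 2 Bb, 1 bb → 3 B_ : 1 bb (out of 4)
Genotype classes (out of 4 × 4 = 16): A_B_ = 4×3 = 12; A_bb = 4×1 = 4
Apply the phenotype rules: A_B_ (12) → disc-shaped; A_bb (4) → spherical
Phenotype counts (out of 16): 12 disc-shaped, 4 spherical
disc-shaped: 12 out of 16 → fraction 3/4
Expected count = 3/4 × 2112 = 1584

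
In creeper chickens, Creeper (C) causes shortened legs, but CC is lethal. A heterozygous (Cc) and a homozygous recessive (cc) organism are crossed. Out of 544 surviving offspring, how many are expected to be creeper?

Cross: Cc × cc
Punnett square offspring (before lethality): 2 Cc, 2 cc
No CC offspring are produced in this cross.
creeper: 2 out of 4 → fraction 1/2
Expected count = 1/2 × 544 = 272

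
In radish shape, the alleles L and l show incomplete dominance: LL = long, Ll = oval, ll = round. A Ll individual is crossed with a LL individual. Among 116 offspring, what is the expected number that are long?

Punnett square for Ll × LL:
Offspring genotypes: 2 LL, 2 Ll
Phenotype counts: 2 long, 2 oval
long: 2 out of 4 → fraction 1/2
Expected count = 1/2 × 116 = 58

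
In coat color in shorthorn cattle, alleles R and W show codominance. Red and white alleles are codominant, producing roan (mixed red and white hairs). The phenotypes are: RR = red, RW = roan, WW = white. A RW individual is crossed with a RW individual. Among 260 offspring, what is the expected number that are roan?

Punnett square for RW × RW:
Offspring genotypes: 1 RR, 2 RW, 1 WW
Phenotype counts: 1 red, 2 roan, 1 white
roan: 2 out of 4 → fraction 1/2
Expected count = 1/2 × 260 = 130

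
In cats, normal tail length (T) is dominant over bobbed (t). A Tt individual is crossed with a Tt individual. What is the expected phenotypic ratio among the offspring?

Punnett square for Tt × Tt:
Offspring genotypes: 1 TT, 2 Tt, 1 tt
normal: 3, bobbed: 1
Ratio: 3:1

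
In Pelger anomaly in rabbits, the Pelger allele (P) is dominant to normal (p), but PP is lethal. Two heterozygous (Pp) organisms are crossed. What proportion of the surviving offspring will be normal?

Cross: Pp × Pp
Punnett square offspring (before lethality): 1 PP, 2 Pp, 1 pp
The PP genotype is lethal (embryos die); surviving offspring: 2 Pp, 1 pp
normal: 1 out of 3
Probability: 1/3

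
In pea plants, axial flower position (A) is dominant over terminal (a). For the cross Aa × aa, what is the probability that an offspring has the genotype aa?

Punnett square for Aa × aa:
Offspring genotypes: 2 Aa, 2 aa
Total offspring: 4
Count with target: 2
Probability: 2/4 = 1/2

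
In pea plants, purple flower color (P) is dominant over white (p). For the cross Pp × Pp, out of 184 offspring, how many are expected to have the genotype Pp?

Punnett square for Pp × Pp:
Offspring genotypes: 1 PP, 2 Pp, 1 pp
Total offspring: 4
Count with target: 2
Probability: 2/4 = 1/2
Expected count = 1/2 × 184 = 92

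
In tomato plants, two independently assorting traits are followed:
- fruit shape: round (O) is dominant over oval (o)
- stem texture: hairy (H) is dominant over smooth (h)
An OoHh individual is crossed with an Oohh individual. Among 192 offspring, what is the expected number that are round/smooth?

Dihybrid cross OoHh × Oohh — consider each gene separately:
fruit shape: Oo × Oo → 1 OO, 2 Oo, 1 oo → 3 O_ : 1 oo (out of 4)
stem texture: Hh × hh → 2 Hh, 2 hh → 2 H_ : 2 hh (out of 4)
Combine (counts out of 4 × 4 = 16): round/hairy (O_H_) = 3×2 = 6; round/smooth (O_hh) = 3×2 = 6; oval/hairy (ooH_) = 1×2 = 2; oval/smooth (oohh) = 1×2 = 2
Phenotype counts (out of 16): 6 round/hairy, 6 round/smooth, 2 oval/hairy, 2 oval/smooth
round/smooth: 6 out of 16 → fraction 3/8
Expected count = 3/8 × 192 = 72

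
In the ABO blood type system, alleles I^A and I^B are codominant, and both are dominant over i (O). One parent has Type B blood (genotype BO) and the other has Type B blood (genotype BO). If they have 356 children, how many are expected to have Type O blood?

Cross: BO × BO
Possible offspring genotypes: 1 BB, 2 BO, 1 OO
Blood type counts: 3 Type B, 1 Type O
Probability of Type O: 1/4
Expected count = 1/4 × 356 = 89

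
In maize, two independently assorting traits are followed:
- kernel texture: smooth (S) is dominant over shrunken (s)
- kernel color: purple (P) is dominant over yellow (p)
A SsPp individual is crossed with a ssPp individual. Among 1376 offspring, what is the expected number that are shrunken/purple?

Dihybrid cross SsPp × ssPp — consider each gene separately:
kernel texture: Ss × ss → 2 Ss, 2 ss → 2 S_ : 2 ss (out of 4)
kernel color: Pp × Pp → 1 PP, 2 Pp, 1 pp → 3 P_ : 1 pp (out of 4)
Combine (counts out of 4 × 4 = 16): smooth/purple (S_P_) = 2×3 = 6; smooth/yellow (S_pp) = 2×1 = 2; shrunken/purple (ssP_) = 2×3 = 6; shrunken/yellow (sspp) = 2×1 = 2
Phenotype counts (out of 16): 6 smooth/purple, 2 smooth/yellow, 6 shrunken/purple, 2 shrunken/yellow
shrunken/purple: 6 out of 16 → fraction 3/8
Expected count = 3/8 × 1376 = 516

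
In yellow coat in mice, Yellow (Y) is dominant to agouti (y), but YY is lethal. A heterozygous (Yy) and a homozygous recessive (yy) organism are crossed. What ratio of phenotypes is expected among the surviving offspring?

Cross: Yy × yy
Punnett square offspring (before lethality): 2 Yy, 2 yy
No YY offspring are produced in this cross.
Ratio: 1 yellow : 1 agouti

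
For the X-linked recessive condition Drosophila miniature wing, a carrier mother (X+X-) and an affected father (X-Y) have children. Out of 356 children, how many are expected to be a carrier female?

Cross: X+X- × X-Y
Offspring: 1 X+X-, 1 X+Y, 1 X-X-, 1 X-Y
Probability of a carrier female: 1/4
Expected count = 1/4 × 356 = 89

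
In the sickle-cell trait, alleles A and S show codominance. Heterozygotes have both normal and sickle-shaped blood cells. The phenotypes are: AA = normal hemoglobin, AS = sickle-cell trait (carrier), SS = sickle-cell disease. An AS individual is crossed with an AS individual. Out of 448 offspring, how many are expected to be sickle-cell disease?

Punnett square for AS × AS:
Offspring genotypes: 1 AA, 2 AS, 1 SS
Phenotype counts: 1 normal hemoglobin, 2 sickle-cell trait (carrier), 1 sickle-cell disease
sickle-cell disease: 1 out of 4 → fraction 1/4
Expected count = 1/4 × 448 = 112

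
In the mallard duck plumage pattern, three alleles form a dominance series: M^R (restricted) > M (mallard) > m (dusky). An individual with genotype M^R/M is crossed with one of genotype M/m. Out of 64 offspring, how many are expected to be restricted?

Cross: M^R/M × M/m
Allele dominance: M^R > M > m
Offspring genotypes: 1 M^R/M, 1 M^R/m, 1 M/M, 1 M/m
Phenotype counts: 2 restricted, 2 mallard
restricted: 2 out of 4 → fraction 1/2
Expected count = 1/2 × 64 = 32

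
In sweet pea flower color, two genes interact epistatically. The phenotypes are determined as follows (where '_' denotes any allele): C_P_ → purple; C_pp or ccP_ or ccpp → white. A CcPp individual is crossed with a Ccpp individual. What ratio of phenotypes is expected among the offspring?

Cross: CcPp × Ccpp — consider each gene separately:
C gene: Cc × Cc → 1 CC, 2 Cc, 1 cc → 3 C_ : 1 cc (out of 4)
P gene: Pp × pp → 2 Pp, 2 pp → 2 P_ : 2 pp (out of 4)
Genotype classes (out of 4 × 4 = 16): C_P_ = 3×2 = 6; C_pp = 3×2 = 6; ccP_ = 1×2 = 2; ccpp = 1×2 = 2
Apply the phenotype rules: C_P_ (6) → purple; C_pp (6) + ccP_ (2) + ccpp (2) → white
Phenotype counts (out of 16): 6 purple, 10 white
Ratio: 3 purple : 5 white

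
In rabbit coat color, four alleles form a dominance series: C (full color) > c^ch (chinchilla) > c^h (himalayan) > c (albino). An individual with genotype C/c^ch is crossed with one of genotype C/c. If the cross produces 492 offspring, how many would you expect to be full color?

Cross: C/c^ch × C/c
Allele dominance: C > c^ch > c^h > c
Offspring genotypes: 1 C/C, 1 C/c, 1 C/c^ch, 1 c^ch/c
Phenotype counts: 3 full color, 1 chinchilla
full color: 3 out of 4 → fraction 3/4
Expected count = 3/4 × 492 = 369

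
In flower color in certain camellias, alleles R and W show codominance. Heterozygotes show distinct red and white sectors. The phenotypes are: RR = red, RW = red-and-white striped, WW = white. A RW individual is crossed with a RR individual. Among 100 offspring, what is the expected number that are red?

Punnett square for RW × RR:
Offspring genotypes: 2 RR, 2 RW
Phenotype counts: 2 red, 2 red-and-white striped
red: 2 out of 4 → fraction 1/2
Expected count = 1/2 × 100 = 50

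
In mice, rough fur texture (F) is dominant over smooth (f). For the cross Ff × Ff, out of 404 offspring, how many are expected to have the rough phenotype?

Punnett square for Ff × Ff:
Offspring genotypes: 1 FF, 2 Ff, 1 ff
Total offspring: 4
Count with target: 3
Probability: 3/4
Expected count = 3/4 × 404 = 303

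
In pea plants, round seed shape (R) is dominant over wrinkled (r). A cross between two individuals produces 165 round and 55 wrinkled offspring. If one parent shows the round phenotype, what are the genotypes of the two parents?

Observed offspring: 165 round, 55 wrinkled
The observed ratio simplifies to 3:1. Wrinkled (rr) offspring appear, so each parent must contribute one r allele. The parent stated to show round carries R, so it is Rr. The other parent is then either Rr or rr: Rr × rr would give a 1:1 split, whereas Rr × Rr gives 3:1 — matching the data. So both parents are heterozygous (Rr × Rr).
Parent genotypes: Rr × Rr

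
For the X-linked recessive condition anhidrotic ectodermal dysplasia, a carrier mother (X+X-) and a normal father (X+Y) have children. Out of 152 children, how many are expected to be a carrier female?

Cross: X+X- × X+Y
Offspring: 1 X+X+, 1 X+Y, 1 X+X-, 1 X-Y
Probability of a carrier female: 1/4
Expected count = 1/4 × 152 = 38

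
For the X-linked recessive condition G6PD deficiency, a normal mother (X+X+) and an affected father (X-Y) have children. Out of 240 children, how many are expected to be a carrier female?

Cross: X+X+ × X-Y
Offspring: 2 X+X-, 2 X+Y
Probability of a carrier female: 2/4 = 1/2
Expected count = 1/2 × 240 = 120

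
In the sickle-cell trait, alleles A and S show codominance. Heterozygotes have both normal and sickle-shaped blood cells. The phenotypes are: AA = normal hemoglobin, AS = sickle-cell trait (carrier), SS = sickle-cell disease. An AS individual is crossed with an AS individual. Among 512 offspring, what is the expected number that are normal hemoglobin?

Punnett square for AS × AS:
Offspring genotypes: 1 AA, 2 AS, 1 SS
Phenotype counts: 1 normal hemoglobin, 2 sickle-cell trait (carrier), 1 sickle-cell disease
normal hemoglobin: 1 out of 4 → fraction 1/4
Expected count = 1/4 × 512 = 128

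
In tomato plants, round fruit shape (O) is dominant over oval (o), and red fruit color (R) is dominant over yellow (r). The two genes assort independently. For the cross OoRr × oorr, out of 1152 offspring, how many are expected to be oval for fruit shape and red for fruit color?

Dihybrid cross OoRr × oorr — consider each gene separately:
fruit shape: Oo × oo → 2 Oo, 2 oo → 2 O_ : 2 oo (out of 4)
fruit color: Rr × rr → 2 Rr, 2 rr → 2 R_ : 2 rr (out of 4)
Looking for: oval (oo) and red (R_)
P(oval) = 2/4, P(red) = 2/4
P(both) = 2/4 × 2/4 = 4/16 = 1/4
Expected count = 1/4 × 1152 = 288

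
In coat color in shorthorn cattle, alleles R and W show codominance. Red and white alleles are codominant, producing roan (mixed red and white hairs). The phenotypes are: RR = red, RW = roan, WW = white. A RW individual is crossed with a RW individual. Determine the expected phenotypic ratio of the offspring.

Punnett square for RW × RW:
Offspring genotypes: 1 RR, 2 RW, 1 WW
Phenotype counts: 1 red, 2 roan, 1 white
Ratio: 1 red : 2 roan : 1 white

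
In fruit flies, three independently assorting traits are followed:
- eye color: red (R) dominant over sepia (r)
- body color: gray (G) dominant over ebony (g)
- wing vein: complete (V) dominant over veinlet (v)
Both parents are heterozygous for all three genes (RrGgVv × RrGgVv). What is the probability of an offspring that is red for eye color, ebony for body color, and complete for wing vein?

Trihybrid cross: RrGgVv × RrGgVv
Each trait segregates independently with a 3:1 phenotypic ratio, so each gene contributes 3/4 (dominant) or 1/4 (recessive).
Target: red (eye color), ebony (body color), complete (wing vein)
Probability = product of independent per-trait probabilities
= 3/4 × 1/4 × 3/4 = 9/64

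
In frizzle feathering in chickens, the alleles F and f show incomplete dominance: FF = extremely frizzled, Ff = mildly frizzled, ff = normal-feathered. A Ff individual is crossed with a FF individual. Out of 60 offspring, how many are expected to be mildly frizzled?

Punnett square for Ff × FF:
Offspring genotypes: 2 FF, 2 Ff
Phenotype counts: 2 extremely frizzled, 2 mildly frizzled
mildly frizzled: 2 out of 4 → fraction 1/2
Expected count = 1/2 × 60 = 30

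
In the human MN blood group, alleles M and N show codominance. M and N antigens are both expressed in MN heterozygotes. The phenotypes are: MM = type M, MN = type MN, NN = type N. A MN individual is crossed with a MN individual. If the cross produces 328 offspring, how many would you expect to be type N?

Punnett square for MN × MN:
Offspring genotypes: 1 MM, 2 MN, 1 NN
Phenotype counts: 1 type M, 2 type MN, 1 type N
type N: 1 out of 4 → fraction 1/4
Expected count = 1/4 × 328 = 82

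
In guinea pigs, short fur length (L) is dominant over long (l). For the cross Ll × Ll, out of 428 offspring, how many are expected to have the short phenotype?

Punnett square for Ll × Ll:
Offspring genotypes: 1 LL, 2 Ll, 1 ll
Total offspring: 4
Count with target: 3
Probability: 3/4
Expected count = 3/4 × 428 = 321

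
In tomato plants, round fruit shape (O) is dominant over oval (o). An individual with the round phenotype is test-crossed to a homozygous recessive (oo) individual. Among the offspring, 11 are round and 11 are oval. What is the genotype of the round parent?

Test cross: ? × oo
Offspring: 11 round, 11 oval — approximately 1:1.
A 1:1 ratio in a test cross indicates the unknown parent is heterozygous (Oo).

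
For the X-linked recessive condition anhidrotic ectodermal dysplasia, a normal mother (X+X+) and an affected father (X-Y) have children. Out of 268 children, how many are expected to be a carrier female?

Cross: X+X+ × X-Y
Offspring: 2 X+X-, 2 X+Y
Probability of a carrier female: 2/4 = 1/2
Expected count = 1/2 × 268 = 134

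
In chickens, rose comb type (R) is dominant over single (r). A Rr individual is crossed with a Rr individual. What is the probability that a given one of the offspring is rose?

Punnett square for Rr × Rr:
Offspring genotypes: 1 RR, 2 Rr, 1 rr
rose: 3, single: 1
rose: 3 out of 4
Probability: 3/4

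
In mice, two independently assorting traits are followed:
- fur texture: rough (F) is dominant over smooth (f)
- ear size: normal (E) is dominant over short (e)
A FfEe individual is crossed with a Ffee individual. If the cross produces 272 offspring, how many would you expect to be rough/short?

Dihybrid cross FfEe × Ffee — consider each gene separately:
fur texture: Ff × Ff → 1 FF, 2 Ff, 1 ff → 3 F_ : 1 ff (out of 4)
ear size: Ee × ee → 2 Ee, 2 ee → 2 E_ : 2 ee (out of 4)
Combine (counts out of 4 × 4 = 16): rough/normal (F_E_) = 3×2 = 6; rough/short (F_ee) = 3×2 = 6; smooth/normal (ffE_) = 1×2 = 2; smooth/short (ffee) = 1×2 = 2
Phenotype counts (out of 16): 6 rough/normal, 6 rough/short, 2 smooth/normal, 2 smooth/short
rough/short: 6 out of 16 → fraction 3/8
Expected count = 3/8 × 272 = 102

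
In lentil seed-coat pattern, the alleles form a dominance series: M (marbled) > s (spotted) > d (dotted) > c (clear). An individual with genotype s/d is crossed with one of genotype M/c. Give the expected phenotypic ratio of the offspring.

Cross: s/d × M/c
Allele dominance: M > s > d > c
Offspring genotypes: 1 M/s, 1 s/c, 1 M/d, 1 d/c
Phenotype counts: 2 marbled, 1 spotted, 1 dotted
Ratio: 2 marbled : 1 spotted : 1 dotted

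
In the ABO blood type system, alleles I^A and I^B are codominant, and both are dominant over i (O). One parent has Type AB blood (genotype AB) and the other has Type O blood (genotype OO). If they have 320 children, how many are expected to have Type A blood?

Cross: AB × OO
Possible offspring genotypes: 2 AO, 2 BO
Blood type counts: 2 Type A, 2 Type B
Probability of Type A: 2/4 = 1/2
Expected count = 1/2 × 320 = 160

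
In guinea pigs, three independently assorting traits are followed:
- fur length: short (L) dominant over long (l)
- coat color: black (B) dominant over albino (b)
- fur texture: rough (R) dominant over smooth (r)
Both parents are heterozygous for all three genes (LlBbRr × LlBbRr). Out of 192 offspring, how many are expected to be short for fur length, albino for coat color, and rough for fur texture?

Trihybrid cross: LlBbRr × LlBbRr
Each trait segregates independently with a 3:1 phenotypic ratio, so each gene contributes 3/4 (dominant) or 1/4 (recessive).
Target: short (fur length), albino (coat color), rough (fur texture)
Probability = product of independent per-trait probabilities
= 3/4 × 1/4 × 3/4 = 9/64
Expected count = 9/64 × 192 = 27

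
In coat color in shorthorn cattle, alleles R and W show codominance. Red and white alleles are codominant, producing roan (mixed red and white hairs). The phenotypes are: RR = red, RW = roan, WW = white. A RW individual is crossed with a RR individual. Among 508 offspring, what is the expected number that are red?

Punnett square for RW × RR:
Offspring genotypes: 2 RR, 2 RW
Phenotype counts: 2 red, 2 roan
red: 2 out of 4 → fraction 1/2
Expected count = 1/2 × 508 = 254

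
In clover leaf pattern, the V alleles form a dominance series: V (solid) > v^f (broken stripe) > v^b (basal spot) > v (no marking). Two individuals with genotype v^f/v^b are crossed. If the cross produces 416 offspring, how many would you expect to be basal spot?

Cross: v^f/v^b × v^f/v^b
Allele dominance: V > v^f > v^b > v
Offspring genotypes: 1 v^f/v^f, 2 v^f/v^b, 1 v^b/v^b
Phenotype counts: 3 broken stripe, 1 basal spot
basal spot: 1 out of 4 → fraction 1/4
Expected count = 1/4 × 416 = 104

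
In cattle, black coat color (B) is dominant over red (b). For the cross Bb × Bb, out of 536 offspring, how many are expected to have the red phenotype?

Punnett square for Bb × Bb:
Offspring genotypes: 1 BB, 2 Bb, 1 bb
Total offspring: 4
Count with target: 1
Probability: 1/4
Expected count = 1/4 × 536 = 134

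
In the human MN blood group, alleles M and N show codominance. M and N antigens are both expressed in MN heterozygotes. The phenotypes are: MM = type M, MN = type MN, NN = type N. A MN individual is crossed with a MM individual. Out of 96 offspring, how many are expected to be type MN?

Punnett square for MN × MM:
Offspring genotypes: 2 MM, 2 MN
Phenotype counts: 2 type M, 2 type MN
type MN: 2 out of 4 → fraction 1/2
Expected count = 1/2 × 96 = 48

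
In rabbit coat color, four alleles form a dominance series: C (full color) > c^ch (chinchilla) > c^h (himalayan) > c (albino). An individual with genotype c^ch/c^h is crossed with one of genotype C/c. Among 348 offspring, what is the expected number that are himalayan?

Cross: c^ch/c^h × C/c
Allele dominance: C > c^ch > c^h > c
Offspring genotypes: 1 C/c^ch, 1 c^ch/c, 1 C/c^h, 1 c^h/c
Phenotype counts: 2 full color, 1 chinchilla, 1 himalayan
himalayan: 1 out of 4 → fraction 1/4
Expected count = 1/4 × 348 = 87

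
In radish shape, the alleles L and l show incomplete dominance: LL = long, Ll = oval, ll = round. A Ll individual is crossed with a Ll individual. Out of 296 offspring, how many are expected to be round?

Punnett square for Ll × Ll:
Offspring genotypes: 1 LL, 2 Ll, 1 ll
Phenotype counts: 1 long, 2 oval, 1 round
round: 1 out of 4 → fraction 1/4
Expected count = 1/4 × 296 = 74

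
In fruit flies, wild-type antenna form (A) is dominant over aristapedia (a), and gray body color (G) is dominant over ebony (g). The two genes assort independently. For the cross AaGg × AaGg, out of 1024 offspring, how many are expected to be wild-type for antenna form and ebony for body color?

Dihybrid cross AaGg × AaGg — consider each gene separately:
antenna form: Aa × Aa → 1 AA, 2 Aa, 1 aa → 3 A_ : 1 aa (out of 4)
body color: Gg × Gg → 1 GG, 2 Gg, 1 gg → 3 G_ : 1 gg (out of 4)
Looking for: wild-type (A_) and ebony (gg)
P(wild-type) = 3/4, P(ebony) = 1/4
P(both) = 3/4 × 1/4 = 3/16
Expected count = 3/16 × 1024 = 192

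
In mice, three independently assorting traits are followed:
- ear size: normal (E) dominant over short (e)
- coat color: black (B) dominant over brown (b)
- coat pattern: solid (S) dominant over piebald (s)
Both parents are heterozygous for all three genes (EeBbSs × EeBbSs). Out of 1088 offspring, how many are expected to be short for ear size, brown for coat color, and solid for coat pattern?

Trihybrid cross: EeBbSs × EeBbSs
Each trait segregates independently with a 3:1 phenotypic ratio, so each gene contributes 3/4 (dominant) or 1/4 (recessive).
Target: short (ear size), brown (coat color), solid (coat pattern)
Probability = product of independent per-trait probabilities
= 1/4 × 1/4 × 3/4 = 3/64
Expected count = 3/64 × 1088 = 51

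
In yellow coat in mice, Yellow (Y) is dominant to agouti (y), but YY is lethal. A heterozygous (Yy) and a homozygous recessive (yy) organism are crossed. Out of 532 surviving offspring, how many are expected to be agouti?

Cross: Yy × yy
Punnett square offspring (before lethality): 2 Yy, 2 yy
No YY offspring are produced in this cross.
agouti: 2 out of 4 → fraction 1/2
Expected count = 1/2 × 532 = 266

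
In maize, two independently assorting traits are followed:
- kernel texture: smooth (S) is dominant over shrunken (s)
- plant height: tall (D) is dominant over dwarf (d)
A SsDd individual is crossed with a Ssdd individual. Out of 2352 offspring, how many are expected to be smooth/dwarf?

Dihybrid cross SsDd × Ssdd — consider each gene separately:
kernel texture: Ss × Ss → 1 SS, 2 Ss, 1 ss → 3 S_ : 1 ss (out of 4)
plant height: Dd × dd → 2 Dd, 2 dd → 2 D_ : 2 dd (out of 4)
Combine (counts out of 4 × 4 = 16): smooth/tall (S_D_) = 3×2 = 6; smooth/dwarf (S_dd) = 3×2 = 6; shrunken/tall (ssD_) = 1×2 = 2; shrunken/dwarf (ssdd) = 1×2 = 2
Phenotype counts (out of 16): 6 smooth/tall, 6 smooth/dwarf, 2 shrunken/tall, 2 shrunken/dwarf
smooth/dwarf: 6 out of 16 → fraction 3/8
Expected count = 3/8 × 2352 = 882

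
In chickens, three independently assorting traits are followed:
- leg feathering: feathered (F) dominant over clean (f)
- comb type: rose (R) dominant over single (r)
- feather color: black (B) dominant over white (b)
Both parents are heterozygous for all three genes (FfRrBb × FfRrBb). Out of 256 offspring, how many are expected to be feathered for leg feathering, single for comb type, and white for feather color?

Trihybrid cross: FfRrBb × FfRrBb
Each trait segregates independently with a 3:1 phenotypic ratio, so each gene contributes 3/4 (dominant) or 1/4 (recessive).
Target: feathered (leg feathering), single (comb type), white (feather color)
Probability = product of independent per-trait probabilities
= 3/4 × 1/4 × 1/4 = 3/64
Expected count = 3/64 × 256 = 12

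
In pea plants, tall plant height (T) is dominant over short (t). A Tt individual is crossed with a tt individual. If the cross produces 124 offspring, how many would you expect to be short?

Punnett square for Tt × tt:
Offspring genotypes: 2 Tt, 2 tt
tall: 2, short: 2
short: 2 out of 4 → fraction 1/2
Expected count = 1/2 × 124 = 62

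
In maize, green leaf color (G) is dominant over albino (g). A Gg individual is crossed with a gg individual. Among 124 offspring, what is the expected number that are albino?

Punnett square for Gg × gg:
Offspring genotypes: 2 Gg, 2 gg
green: 2, albino: 2
albino: 2 out of 4 → fraction 1/2
Expected count = 1/2 × 124 = 62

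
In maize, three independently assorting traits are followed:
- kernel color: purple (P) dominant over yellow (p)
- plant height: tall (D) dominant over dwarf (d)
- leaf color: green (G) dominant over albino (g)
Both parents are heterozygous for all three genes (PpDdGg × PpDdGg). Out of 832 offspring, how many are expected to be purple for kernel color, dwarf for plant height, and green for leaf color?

Trihybrid cross: PpDdGg × PpDdGg
Each trait segregates independently with a 3:1 phenotypic ratio, so each gene contributes 3/4 (dominant) or 1/4 (recessive).
Target: purple (kernel color), dwarf (plant height), green (leaf color)
Probability = product of independent per-trait probabilities
= 3/4 × 1/4 × 3/4 = 9/64
Expected count = 9/64 × 832 = 117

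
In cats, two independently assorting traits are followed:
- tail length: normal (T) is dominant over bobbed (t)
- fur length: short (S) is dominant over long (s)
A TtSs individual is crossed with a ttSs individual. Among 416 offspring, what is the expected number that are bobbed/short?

Dihybrid cross TtSs × ttSs — consider each gene separately:
tail length: Tt × tt → 2 Tt, 2 tt → 2 T_ : 2 tt (out of 4)
fur length: Ss × Ss → 1 SS, 2 Ss, 1 ss → 3 S_ : 1 ss (out of 4)
Combine (counts out of 4 × 4 = 16): normal/short (T_S_) = 2×3 = 6; normal/long (T_ss) = 2×1 = 2; bobbed/short (ttS_) = 2×3 = 6; bobbed/long (ttss) = 2×1 = 2
Phenotype counts (out of 16): 6 normal/short, 2 normal/long, 6 bobbed/short, 2 bobbed/long
bobbed/short: 6 out of 16 → fraction 3/8
Expected count = 3/8 × 416 = 156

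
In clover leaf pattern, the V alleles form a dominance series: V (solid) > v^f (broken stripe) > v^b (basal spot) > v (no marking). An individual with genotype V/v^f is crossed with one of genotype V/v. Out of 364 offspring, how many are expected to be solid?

Cross: V/v^f × V/v
Allele dominance: V > v^f > v^b > v
Offspring genotypes: 1 V/V, 1 V/v, 1 V/v^f, 1 v^f/v
Phenotype counts: 3 solid, 1 broken stripe
solid: 3 out of 4 → fraction 3/4
Expected count = 3/4 × 364 = 273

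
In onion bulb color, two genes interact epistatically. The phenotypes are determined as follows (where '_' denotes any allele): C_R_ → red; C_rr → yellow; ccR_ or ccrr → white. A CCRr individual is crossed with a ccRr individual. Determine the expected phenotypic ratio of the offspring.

Cross: CCRr × ccRr — consider each gene separately:
C gene: CC × cc → 4 Cc → 4 C_ (out of 4)
R gene: Rr × Rr → 1 RR, 2 Rr, 1 rr → 3 R_ : 1 rr (out of 4)
Genotype classes (out of 4 × 4 = 16): C_R_ = 4×3 = 12; C_rr = 4×1 = 4
Apply the phenotype rules: C_R_ (12) → red; C_rr (4) → yellow
Phenotype counts (out of 16): 12 red, 4 yellow
Ratio: 3 red : 1 yellow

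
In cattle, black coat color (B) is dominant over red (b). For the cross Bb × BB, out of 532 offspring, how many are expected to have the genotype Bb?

Punnett square for Bb × BB:
Offspring genotypes: 2 BB, 2 Bb
Total offspring: 4
Count with target: 2
Probability: 2/4 = 1/2
Expected count = 1/2 × 532 = 266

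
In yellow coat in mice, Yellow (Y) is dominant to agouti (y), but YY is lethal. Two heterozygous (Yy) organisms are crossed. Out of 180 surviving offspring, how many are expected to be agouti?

Cross: Yy × Yy
Punnett square offspring (before lethality): 1 YY, 2 Yy, 1 yy
The YY genotype is lethal (embryos die); surviving offspring: 2 Yy, 1 yy
agouti: 1 out of 3 → fraction 1/3
Expected count = 1/3 × 180 = 60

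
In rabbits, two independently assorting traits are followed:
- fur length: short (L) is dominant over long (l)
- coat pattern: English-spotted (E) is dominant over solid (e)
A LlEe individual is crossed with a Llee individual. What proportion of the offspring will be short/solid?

Dihybrid cross LlEe × Llee — consider each gene separately:
fur length: Ll × Ll → 1 LL, 2 Ll, 1 ll → 3 L_ : 1 ll (out of 4)
coat pattern: Ee × ee → 2 Ee, 2 ee → 2 E_ : 2 ee (out of 4)
Combine (counts out of 4 × 4 = 16): short/English-spotted (L_E_) = 3×2 = 6; short/solid (L_ee) = 3×2 = 6; long/English-spotted (llE_) = 1×2 = 2; long/solid (llee) = 1×2 = 2
Phenotype counts (out of 16): 6 short/English-spotted, 6 short/solid, 2 long/English-spotted, 2 long/solid
short/solid: 6 out of 16
Probability: 6/16 = 3/8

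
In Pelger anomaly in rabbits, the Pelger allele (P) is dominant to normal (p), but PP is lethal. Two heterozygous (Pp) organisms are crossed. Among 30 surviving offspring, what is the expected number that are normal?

Cross: Pp × Pp
Punnett square offspring (before lethality): 1 PP, 2 Pp, 1 pp
The PP genotype is lethal (embryos die); surviving offspring: 2 Pp, 1 pp
normal: 1 out of 3 → fraction 1/3
Expected count = 1/3 × 30 = 10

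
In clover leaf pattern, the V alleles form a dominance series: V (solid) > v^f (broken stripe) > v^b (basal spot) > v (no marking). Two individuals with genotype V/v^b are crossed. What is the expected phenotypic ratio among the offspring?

Cross: V/v^b × V/v^b
Allele dominance: V > v^f > v^b > v
Offspring genotypes: 1 V/V, 2 V/v^b, 1 v^b/v^b
Phenotype counts: 3 solid, 1 basal spot
Ratio: 3 solid : 1 basal spot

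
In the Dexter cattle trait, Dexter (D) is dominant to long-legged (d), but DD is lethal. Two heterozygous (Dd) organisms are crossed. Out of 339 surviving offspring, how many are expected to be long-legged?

Cross: Dd × Dd
Punnett square offspring (before lethality): 1 DD, 2 Dd, 1 dd
The DD genotype is lethal (embryos die); surviving offspring: 2 Dd, 1 dd
long-legged: 1 out of 3 → fraction 1/3
Expected count = 1/3 × 339 = 113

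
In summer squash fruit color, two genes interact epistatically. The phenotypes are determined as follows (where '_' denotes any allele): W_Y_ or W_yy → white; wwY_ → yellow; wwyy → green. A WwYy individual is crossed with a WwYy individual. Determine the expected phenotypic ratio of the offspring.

Cross: WwYy × WwYy — consider each gene separately:
W gene: Ww × Ww → 1 WW, 2 Ww, 1 ww → 3 W_ : 1 ww (out of 4)
Y gene: Yy × Yy → 1 YY, 2 Yy, 1 yy → 3 Y_ : 1 yy (out of 4)
Genotype classes (out of 4 × 4 = 16): W_Y_ = 3×3 = 9; W_yy = 3×1 = 3; wwY_ = 1×3 = 3; wwyy = 1×1 = 1
Apply the phenotype rules: W_Y_ (9) + W_yy (3) → white; wwY_ (3) → yellow; wwyy (1) → green
Phenotype counts (out of 16): 12 white, 3 yellow, 1 green
Ratio: 12 white : 3 yellow : 1 green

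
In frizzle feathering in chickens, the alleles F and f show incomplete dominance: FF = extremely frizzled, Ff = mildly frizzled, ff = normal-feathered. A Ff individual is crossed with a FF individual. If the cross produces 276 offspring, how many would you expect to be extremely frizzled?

Punnett square for Ff × FF:
Offspring genotypes: 2 FF, 2 Ff
Phenotype counts: 2 extremely frizzled, 2 mildly frizzled
extremely frizzled: 2 out of 4 → fraction 1/2
Expected count = 1/2 × 276 = 138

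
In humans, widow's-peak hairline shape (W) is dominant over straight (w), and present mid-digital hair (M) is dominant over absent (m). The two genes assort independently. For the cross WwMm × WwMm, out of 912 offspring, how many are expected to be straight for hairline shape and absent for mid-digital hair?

Dihybrid cross WwMm × WwMm — consider each gene separately:
hairline shape: Ww × Ww → 1 WW, 2 Ww, 1 ww → 3 W_ : 1 ww (out of 4)
mid-digital hair: Mm × Mm → 1 MM, 2 Mm, 1 mm → 3 M_ : 1 mm (out of 4)
Looking for: straight (ww) and absent (mm)
P(straight) = 1/4, P(absent) = 1/4
P(both) = 1/4 × 1/4 = 1/16
Expected count = 1/16 × 912 = 57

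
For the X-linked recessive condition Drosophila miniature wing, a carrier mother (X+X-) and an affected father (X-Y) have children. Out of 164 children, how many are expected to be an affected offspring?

Cross: X+X- × X-Y
Offspring: 1 X+X-, 1 X+Y, 1 X-X-, 1 X-Y
Probability of an affected offspring: 2/4 = 1/2
Expected count = 1/2 × 164 = 82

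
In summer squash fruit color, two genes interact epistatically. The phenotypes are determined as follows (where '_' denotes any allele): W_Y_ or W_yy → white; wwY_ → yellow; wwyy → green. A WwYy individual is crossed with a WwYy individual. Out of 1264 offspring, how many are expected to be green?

Cross: WwYy × WwYy — consider each gene separately:
W gene: Ww × Ww → 1 WW, 2 Ww, 1 ww → 3 W_ : 1 ww (out of 4)
Y gene: Yy × Yy → 1 YY, 2 Yy, 1 yy → 3 Y_ : 1 yy (out of 4)
Genotype classes (out of 4 × 4 = 16): W_Y_ = 3×3 = 9; W_yy = 3×1 = 3; wwY_ = 1×3 = 3; wwyy = 1×1 = 1
Apply the phenotype rules: W_Y_ (9) + W_yy (3) → white; wwY_ (3) → yellow; wwyy (1) → green
Phenotype counts (out of 16): 12 white, 3 yellow, 1 green
green: 1 out of 16 → fraction 1/16
Expected count = 1/16 × 1264 = 79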